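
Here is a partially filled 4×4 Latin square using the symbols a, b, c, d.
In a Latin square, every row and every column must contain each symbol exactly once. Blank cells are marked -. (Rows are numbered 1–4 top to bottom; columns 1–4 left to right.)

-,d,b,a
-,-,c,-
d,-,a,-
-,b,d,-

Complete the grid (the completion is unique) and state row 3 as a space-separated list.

Row 3, column 2: row 3 has {a, d} and column 2 has {b, d}, leaving only c.
Row 3, column 4: row 3 has {a, c, d} and column 4 has {a}, leaving only b.
So row 3 reads: d c a b.

d c a b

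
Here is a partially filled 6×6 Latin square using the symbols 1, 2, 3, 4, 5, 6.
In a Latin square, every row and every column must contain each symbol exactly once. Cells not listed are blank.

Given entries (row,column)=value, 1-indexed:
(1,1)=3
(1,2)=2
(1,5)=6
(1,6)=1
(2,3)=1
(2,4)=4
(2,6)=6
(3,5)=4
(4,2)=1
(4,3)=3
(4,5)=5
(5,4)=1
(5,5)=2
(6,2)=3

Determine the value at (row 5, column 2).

4

Row 1, column 4: row 1 has {1, 2, 3, 6} and column 4 has {1, 4}, leaving only 5.
Row 1, column 3: row 1 has {1, 2, 3, 5, 6} and column 3 has {1, 3}, leaving only 4.
Row 2, column 2: row 2 has {1, 4, 6} and column 2 has {1, 2, 3}, leaving only 5.
Row 2, column 1: row 2 has {1, 4, 5, 6} and column 1 has {3}, leaving only 2.
Row 2, column 5: row 2 has {1, 2, 4, 5, 6} and column 5 has {2, 4, 5, 6}, leaving only 3.
Row 3, column 2: row 3 has {4} and column 2 has {1, 2, 3, 5}, leaving only 6.
Row 5 already has {1, 2} and column 2 already has {1, 2, 3, 5, 6}, so row 5, column 2 must be 4.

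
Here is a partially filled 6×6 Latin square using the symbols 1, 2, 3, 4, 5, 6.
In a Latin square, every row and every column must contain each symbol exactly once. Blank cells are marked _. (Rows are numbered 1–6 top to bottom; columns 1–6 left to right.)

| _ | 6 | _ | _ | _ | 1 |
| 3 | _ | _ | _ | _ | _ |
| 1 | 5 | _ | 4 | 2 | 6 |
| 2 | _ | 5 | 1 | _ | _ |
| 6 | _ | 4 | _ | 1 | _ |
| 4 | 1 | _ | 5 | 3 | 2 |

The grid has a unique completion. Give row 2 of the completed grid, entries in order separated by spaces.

3 2 1 6 5 4

Row 1, column 1: row 1 has {1, 6} and column 1 has {1, 2, 3, 4, 6}, leaving only 5.
Row 1, column 5: row 1 has {1, 5, 6} and column 5 has {1, 2, 3}, leaving only 4.
Row 3, column 3: row 3 has {1, 2, 4, 5, 6} and column 3 has {4, 5}, leaving only 3.
Row 1, column 3: row 1 has {1, 4, 5, 6} and column 3 has {3, 4, 5}, leaving only 2.
Row 1, column 4: row 1 has {1, 2, 4, 5, 6} and column 4 has {1, 4, 5}, leaving only 3.
Row 4, column 5: row 4 has {1, 2, 5} and column 5 has {1, 2, 3, 4}, leaving only 6.
Row 2, column 5: row 2 has {3} and column 5 has {1, 2, 3, 4, 6}, leaving only 5.
Row 2, column 6: row 2 has {3, 5} and column 6 has {1, 2, 6}, leaving only 4.
Row 2, column 2: row 2 has {3, 4, 5} and column 2 has {1, 5, 6}, leaving only 2.
Row 2, column 4: row 2 has {2, 3, 4, 5} and column 4 has {1, 3, 4, 5}, leaving only 6.
Row 2, column 3: row 2 has {2, 3, 4, 5, 6} and column 3 has {2, 3, 4, 5}, leaving only 1.
So row 2 reads: 3 2 1 6 5 4.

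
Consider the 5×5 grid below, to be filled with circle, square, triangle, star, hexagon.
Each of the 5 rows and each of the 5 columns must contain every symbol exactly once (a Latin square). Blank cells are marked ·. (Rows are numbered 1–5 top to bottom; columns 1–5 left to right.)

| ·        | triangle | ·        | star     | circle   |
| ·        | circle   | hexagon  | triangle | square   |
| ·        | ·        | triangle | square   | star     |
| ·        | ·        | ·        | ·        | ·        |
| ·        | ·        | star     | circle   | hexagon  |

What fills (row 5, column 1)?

Row 1, column 3: row 1 has {circle, triangle, star} and column 3 has {triangle, star, hexagon}, leaving only square.
Row 1, column 1: row 1 has {circle, square, triangle, star} and column 1 has {}, leaving only hexagon.
Row 2, column 1: row 2 has {circle, square, triangle, hexagon} and column 1 has {hexagon}, leaving only star.
Row 3, column 1: row 3 has {square, triangle, star} and column 1 has {star, hexagon}, leaving only circle.
Row 3, column 2: row 3 has {circle, square, triangle, star} and column 2 has {circle, triangle}, leaving only hexagon.
Row 4, column 3: row 4 has {} and column 3 has {square, triangle, star, hexagon}, leaving only circle.
Row 4, column 4: row 4 has {circle} and column 4 has {circle, square, triangle, star}, leaving only hexagon.
Row 4, column 5: row 4 has {circle, hexagon} and column 5 has {circle, square, star, hexagon}, leaving only triangle.
Row 4, column 1: row 4 has {circle, triangle, hexagon} and column 1 has {circle, star, hexagon}, leaving only square.
Row 5 already has {circle, star, hexagon} and column 1 already has {circle, square, star, hexagon}, so row 5, column 1 must be triangle.

triangle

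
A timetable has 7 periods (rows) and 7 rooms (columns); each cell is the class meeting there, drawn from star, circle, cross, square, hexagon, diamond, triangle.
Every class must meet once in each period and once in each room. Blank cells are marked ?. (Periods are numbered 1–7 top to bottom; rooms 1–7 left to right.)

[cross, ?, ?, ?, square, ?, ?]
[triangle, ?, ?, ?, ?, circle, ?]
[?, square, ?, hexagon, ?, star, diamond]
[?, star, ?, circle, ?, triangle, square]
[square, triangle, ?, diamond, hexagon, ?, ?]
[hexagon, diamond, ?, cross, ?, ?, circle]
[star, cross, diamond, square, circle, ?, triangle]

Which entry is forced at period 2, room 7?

Period 2, room 2: period 2 has {circle, triangle} and room 2 has {star, cross, square, diamond, triangle}, leaving only hexagon.
Period 1, room 2: period 1 has {cross, square} and room 2 has {star, cross, square, hexagon, diamond, triangle}, leaving only circle.
Period 2, room 4: period 2 has {circle, hexagon, triangle} and room 4 has {circle, cross, square, hexagon, diamond}, leaving only star.
Period 2 already has {star, circle, hexagon, triangle} and room 7 already has {circle, square, diamond, triangle}, so period 2, room 7 must be cross.

cross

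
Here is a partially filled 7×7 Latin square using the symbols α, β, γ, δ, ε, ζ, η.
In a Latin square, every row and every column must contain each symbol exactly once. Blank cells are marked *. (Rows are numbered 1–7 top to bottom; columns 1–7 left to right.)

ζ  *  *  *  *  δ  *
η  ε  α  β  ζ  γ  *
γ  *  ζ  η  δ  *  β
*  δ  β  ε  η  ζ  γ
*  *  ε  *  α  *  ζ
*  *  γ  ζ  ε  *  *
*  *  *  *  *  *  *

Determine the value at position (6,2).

Row 1, column 3: row 1 has {δ, ζ} and column 3 has {α, β, γ, ε, ζ}, leaving only η.
Row 2, column 7: row 2 has {α, β, γ, ε, ζ, η} and column 7 has {β, γ, ζ}, leaving only δ.
Row 3, column 2: row 3 has {β, γ, δ, ζ, η} and column 2 has {δ, ε}, leaving only α.
Row 3, column 6: row 3 has {α, β, γ, δ, ζ, η} and column 6 has {γ, δ, ζ}, leaving only ε.
Row 4, column 1: row 4 has {β, γ, δ, ε, ζ, η} and column 1 has {γ, ζ, η}, leaving only α.
Row 7, column 3: row 7 has {} and column 3 has {α, β, γ, ε, ζ, η}, leaving only δ.
Row 6, column 2 is narrowed to {β, η}.
If it were β, then row 6, column 1 would be left with no valid symbol.
So row 6, column 2 must be η.

η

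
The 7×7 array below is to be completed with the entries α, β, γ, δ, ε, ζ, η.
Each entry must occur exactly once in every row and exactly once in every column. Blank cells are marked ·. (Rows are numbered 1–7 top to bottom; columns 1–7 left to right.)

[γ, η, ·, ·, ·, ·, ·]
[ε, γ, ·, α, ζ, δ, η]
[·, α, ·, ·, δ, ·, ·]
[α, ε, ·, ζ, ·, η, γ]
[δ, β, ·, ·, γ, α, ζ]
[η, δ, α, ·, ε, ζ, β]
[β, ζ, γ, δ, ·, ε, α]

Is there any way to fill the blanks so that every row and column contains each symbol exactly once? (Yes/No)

Yes

No row or column among the givens repeats a symbol, and propagating forced cells runs into no contradiction.
One valid completion exists (for instance, γ η ζ ε α β δ / ε γ β α ζ δ η / ζ α η β δ γ ε / α ε δ ζ β η γ / δ β ε η γ α ζ / η δ α γ ε ζ β / β ζ γ δ η ε α).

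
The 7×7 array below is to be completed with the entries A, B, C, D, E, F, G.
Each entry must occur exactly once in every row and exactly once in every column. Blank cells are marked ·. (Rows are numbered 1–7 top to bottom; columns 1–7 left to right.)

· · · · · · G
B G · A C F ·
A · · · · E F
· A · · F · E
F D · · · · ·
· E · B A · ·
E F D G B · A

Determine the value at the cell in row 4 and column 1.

C

Row 2, column 3: row 2 has {A, B, C, F, G} and column 3 has {D}, leaving only E.
Row 2, column 7: row 2 has {A, B, C, E, F, G} and column 7 has {A, E, F, G}, leaving only D.
Row 6, column 7: row 6 has {A, B, E} and column 7 has {A, D, E, F, G}, leaving only C.
Row 5, column 7: row 5 has {D, F} and column 7 has {A, C, D, E, F, G}, leaving only B.
Row 7, column 6: row 7 has {A, B, D, E, F, G} and column 6 has {E, F}, leaving only C.
Row 4, column 1 is narrowed to {C, D, G}.
If it were D, then row 5, column 5 would be left with no valid symbol.
If it were G, then row 4, column 4 would be left with no valid symbol.
So row 4, column 1 must be C.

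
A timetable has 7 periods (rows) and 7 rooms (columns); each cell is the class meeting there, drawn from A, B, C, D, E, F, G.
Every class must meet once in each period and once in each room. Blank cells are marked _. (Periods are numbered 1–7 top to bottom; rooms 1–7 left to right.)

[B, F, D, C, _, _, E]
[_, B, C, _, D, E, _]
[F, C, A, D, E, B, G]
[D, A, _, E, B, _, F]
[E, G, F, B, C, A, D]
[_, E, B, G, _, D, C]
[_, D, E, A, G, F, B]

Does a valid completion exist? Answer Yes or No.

No period or room among the givens repeats a symbol, and propagating forced cells runs into no contradiction.
One valid completion exists (for instance, B F D C A G E / G B C F D E A / F C A D E B G / D A G E B C F / E G F B C A D / A E B G F D C / C D E A G F B).

Yes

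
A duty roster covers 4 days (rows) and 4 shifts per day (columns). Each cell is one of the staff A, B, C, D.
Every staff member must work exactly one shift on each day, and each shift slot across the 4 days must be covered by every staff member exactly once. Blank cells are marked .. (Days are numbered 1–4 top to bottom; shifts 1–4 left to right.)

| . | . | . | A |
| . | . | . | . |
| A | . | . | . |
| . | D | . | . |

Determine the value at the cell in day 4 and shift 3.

A

Day 4, shift 3 is narrowed to {A, B, C}.
If it were B, then day 4, shift 4 would be left with no valid symbol.
If it were C, then day 4, shift 4 would be left with no valid symbol.
So day 4, shift 3 must be A.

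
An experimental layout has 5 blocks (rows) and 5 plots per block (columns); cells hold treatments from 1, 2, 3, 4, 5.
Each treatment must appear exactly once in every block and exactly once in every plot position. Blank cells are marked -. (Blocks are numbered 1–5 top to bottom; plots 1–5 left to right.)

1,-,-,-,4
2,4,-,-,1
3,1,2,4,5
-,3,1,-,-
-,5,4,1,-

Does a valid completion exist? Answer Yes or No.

Block 5, plot 1: block 5 together with plot 1 already contain {1, 2, 3, 4, 5} — every symbol — so nothing can go there. The grid has no valid completion.

No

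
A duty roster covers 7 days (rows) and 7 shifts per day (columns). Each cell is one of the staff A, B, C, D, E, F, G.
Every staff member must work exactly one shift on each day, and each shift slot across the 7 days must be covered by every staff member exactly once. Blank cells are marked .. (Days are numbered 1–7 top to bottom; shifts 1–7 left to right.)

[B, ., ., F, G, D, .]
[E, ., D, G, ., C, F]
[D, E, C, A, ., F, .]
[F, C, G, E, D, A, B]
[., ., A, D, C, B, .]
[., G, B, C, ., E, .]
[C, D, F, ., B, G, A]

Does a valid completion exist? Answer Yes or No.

Day 3, shift 5: day 3 together with shift 5 already contain {A, B, C, D, E, F, G} — every symbol — so nothing can go there. The grid has no valid completion.

No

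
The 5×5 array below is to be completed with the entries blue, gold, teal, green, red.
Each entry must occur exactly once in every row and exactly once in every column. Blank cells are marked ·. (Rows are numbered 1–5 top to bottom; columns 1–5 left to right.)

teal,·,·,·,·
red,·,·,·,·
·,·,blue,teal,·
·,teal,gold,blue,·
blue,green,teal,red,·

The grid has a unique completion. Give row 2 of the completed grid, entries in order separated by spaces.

red blue green gold teal

Row 2, column 3: row 2 has {red} and column 3 has {blue, gold, teal}, leaving only green.
Row 2, column 4: row 2 has {green, red} and column 4 has {blue, teal, red}, leaving only gold.
Row 2, column 2: row 2 has {gold, green, red} and column 2 has {teal, green}, leaving only blue.
Row 2, column 5: row 2 has {blue, gold, green, red} and column 5 has {}, leaving only teal.
So row 2 reads: red blue green gold teal.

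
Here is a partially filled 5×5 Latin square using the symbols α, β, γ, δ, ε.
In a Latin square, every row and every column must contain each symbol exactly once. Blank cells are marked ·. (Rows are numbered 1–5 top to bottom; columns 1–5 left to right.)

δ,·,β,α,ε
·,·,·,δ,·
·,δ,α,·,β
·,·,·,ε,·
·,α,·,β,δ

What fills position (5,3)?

Row 1, column 2: row 1 has {α, β, δ, ε} and column 2 has {α, δ}, leaving only γ.
Row 3, column 4: row 3 has {α, β, δ} and column 4 has {α, β, δ, ε}, leaving only γ.
Row 3, column 1: row 3 has {α, β, γ, δ} and column 1 has {δ}, leaving only ε.
Row 4, column 2: row 4 has {ε} and column 2 has {α, γ, δ}, leaving only β.
Row 2, column 2: row 2 has {δ} and column 2 has {α, β, γ, δ}, leaving only ε.
Row 2, column 3: row 2 has {δ, ε} and column 3 has {α, β}, leaving only γ.
Row 5 already has {α, β, δ} and column 3 already has {α, β, γ}, so row 5, column 3 must be ε.

ε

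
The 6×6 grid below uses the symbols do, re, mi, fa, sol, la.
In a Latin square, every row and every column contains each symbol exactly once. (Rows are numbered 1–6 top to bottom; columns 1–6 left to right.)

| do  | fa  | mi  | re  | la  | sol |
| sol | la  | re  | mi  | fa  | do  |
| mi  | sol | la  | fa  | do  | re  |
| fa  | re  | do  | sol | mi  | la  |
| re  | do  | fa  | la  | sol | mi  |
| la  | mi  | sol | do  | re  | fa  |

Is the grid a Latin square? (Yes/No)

Each row is a permutation of the 6 symbols, and so is each column.

Yes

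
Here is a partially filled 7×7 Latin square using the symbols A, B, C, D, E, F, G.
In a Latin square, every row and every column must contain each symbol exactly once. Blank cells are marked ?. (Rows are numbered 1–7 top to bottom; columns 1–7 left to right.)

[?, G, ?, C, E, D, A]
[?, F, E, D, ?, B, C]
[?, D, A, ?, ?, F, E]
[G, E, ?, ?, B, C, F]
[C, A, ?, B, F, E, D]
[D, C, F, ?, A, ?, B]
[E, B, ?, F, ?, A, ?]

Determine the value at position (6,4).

Row 1, column 3: row 1 has {A, C, D, E, G} and column 3 has {A, E, F}, leaving only B.
Row 1, column 1: row 1 has {A, B, C, D, E, G} and column 1 has {C, D, E, G}, leaving only F.
Row 2, column 1: row 2 has {B, C, D, E, F} and column 1 has {C, D, E, F, G}, leaving only A.
Row 2, column 5: row 2 has {A, B, C, D, E, F} and column 5 has {A, B, E, F}, leaving only G.
Row 3, column 1: row 3 has {A, D, E, F} and column 1 has {A, C, D, E, F, G}, leaving only B.
Row 3, column 4: row 3 has {A, B, D, E, F} and column 4 has {B, C, D, F}, leaving only G.
Row 6 already has {A, B, C, D, F} and column 4 already has {B, C, D, F, G}, so row 6, column 4 must be E.

E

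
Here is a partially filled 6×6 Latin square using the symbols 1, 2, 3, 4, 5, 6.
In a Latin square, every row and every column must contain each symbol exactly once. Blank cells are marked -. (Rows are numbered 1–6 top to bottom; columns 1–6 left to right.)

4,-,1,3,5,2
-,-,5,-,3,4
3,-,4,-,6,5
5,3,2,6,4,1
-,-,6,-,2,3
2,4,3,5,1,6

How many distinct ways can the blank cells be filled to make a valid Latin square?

Row 1, column 2: eliminating its row and column leaves {6}.
Row 2, column 1: eliminating its row and column leaves {1, 6}.
Row 2, column 2: eliminating its row and column leaves {1, 2, 6}.
Row 2, column 4: eliminating its row and column leaves {1, 2}.
Row 3, column 2: eliminating its row and column leaves {1, 2}.
Row 3, column 4: eliminating its row and column leaves {1, 2}.
Row 5, column 1: eliminating its row and column leaves {1}.
Row 5, column 2: eliminating its row and column leaves {1, 5}.
Row 5, column 4: eliminating its row and column leaves {1, 4}.
Enumerating the assignments across these blanks that avoid any row or column repeat gives 2 completions.

2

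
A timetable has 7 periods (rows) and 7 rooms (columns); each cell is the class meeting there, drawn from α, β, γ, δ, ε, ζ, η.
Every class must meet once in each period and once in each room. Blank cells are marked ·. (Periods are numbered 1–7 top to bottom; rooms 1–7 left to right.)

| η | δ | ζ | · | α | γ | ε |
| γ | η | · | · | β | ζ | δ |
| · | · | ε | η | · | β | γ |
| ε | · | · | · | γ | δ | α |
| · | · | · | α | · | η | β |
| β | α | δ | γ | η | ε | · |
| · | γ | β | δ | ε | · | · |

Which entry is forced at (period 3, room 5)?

δ

Period 1, room 4: period 1 has {α, γ, δ, ε, ζ, η} and room 4 has {α, γ, δ, η}, leaving only β.
Period 2, room 3: period 2 has {β, γ, δ, ζ, η} and room 3 has {β, δ, ε, ζ}, leaving only α.
Period 2, room 4: period 2 has {α, β, γ, δ, ζ, η} and room 4 has {α, β, γ, δ, η}, leaving only ε.
Period 3, room 2: period 3 has {β, γ, ε, η} and room 2 has {α, γ, δ, η}, leaving only ζ.
Period 3 already has {β, γ, ε, ζ, η} and room 5 already has {α, β, γ, ε, η}, so period 3, room 5 must be δ.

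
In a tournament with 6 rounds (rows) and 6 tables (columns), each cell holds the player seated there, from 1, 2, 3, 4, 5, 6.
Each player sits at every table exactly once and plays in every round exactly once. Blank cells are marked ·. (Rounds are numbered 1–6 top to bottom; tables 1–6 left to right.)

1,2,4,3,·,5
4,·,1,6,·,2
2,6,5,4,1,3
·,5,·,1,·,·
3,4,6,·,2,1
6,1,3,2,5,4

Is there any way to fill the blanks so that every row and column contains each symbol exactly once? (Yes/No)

No

Round 4, table 1: round 4 together with table 1 already contain {1, 2, 3, 4, 5, 6} — every symbol — so nothing can go there. The grid has no valid completion.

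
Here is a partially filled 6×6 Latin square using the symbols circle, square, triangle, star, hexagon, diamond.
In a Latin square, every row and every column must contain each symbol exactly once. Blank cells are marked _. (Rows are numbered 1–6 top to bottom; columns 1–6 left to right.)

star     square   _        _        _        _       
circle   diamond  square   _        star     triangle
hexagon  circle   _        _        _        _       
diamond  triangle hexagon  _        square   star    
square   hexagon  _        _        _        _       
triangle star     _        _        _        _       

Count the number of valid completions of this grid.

Row 1, column 3: eliminating its row and column leaves {circle, triangle, diamond}.
Row 1, column 4: eliminating its row and column leaves {circle, triangle, hexagon, diamond}.
Row 1, column 5: eliminating its row and column leaves {circle, triangle, hexagon, diamond}.
Row 1, column 6: eliminating its row and column leaves {circle, hexagon, diamond}.
Row 2, column 4: eliminating its row and column leaves {hexagon}.
Row 3, column 3: eliminating its row and column leaves {triangle, star, diamond}.
Row 3, column 4: eliminating its row and column leaves {square, triangle, star, diamond}.
Row 3, column 5: eliminating its row and column leaves {triangle, diamond}.
Row 3, column 6: eliminating its row and column leaves {square, diamond}.
Row 4, column 4: eliminating its row and column leaves {circle}.
Row 5, column 3: eliminating its row and column leaves {circle, triangle, star, diamond}.
Row 5, column 4: eliminating its row and column leaves {circle, triangle, star, diamond}.
Row 5, column 5: eliminating its row and column leaves {circle, triangle, diamond}.
Row 5, column 6: eliminating its row and column leaves {circle, diamond}.
Row 6, column 3: eliminating its row and column leaves {circle, diamond}.
Row 6, column 4: eliminating its row and column leaves {circle, square, hexagon, diamond}.
Row 6, column 5: eliminating its row and column leaves {circle, hexagon, diamond}.
Row 6, column 6: eliminating its row and column leaves {circle, square, hexagon, diamond}.
Enumerating the assignments across these blanks that avoid any row or column repeat gives 14 completions.

14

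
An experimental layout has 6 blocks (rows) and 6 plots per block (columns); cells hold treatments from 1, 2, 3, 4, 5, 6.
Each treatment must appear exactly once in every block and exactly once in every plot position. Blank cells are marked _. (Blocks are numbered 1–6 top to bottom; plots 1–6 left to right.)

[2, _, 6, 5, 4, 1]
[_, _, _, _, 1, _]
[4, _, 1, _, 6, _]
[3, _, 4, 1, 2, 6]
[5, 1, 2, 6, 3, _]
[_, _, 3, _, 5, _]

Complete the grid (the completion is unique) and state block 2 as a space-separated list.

Block 2, plot 1: block 2 has {1} and plot 1 has {2, 3, 4, 5}, leaving only 6.
Block 2, plot 3: block 2 has {1, 6} and plot 3 has {1, 2, 3, 4, 6}, leaving only 5.
Block 1, plot 2: block 1 has {1, 2, 4, 5, 6} and plot 2 has {1}, leaving only 3.
Block 4, plot 2: block 4 has {1, 2, 3, 4, 6} and plot 2 has {1, 3}, leaving only 5.
Block 3, plot 2: block 3 has {1, 4, 6} and plot 2 has {1, 3, 5}, leaving only 2.
Block 2, plot 2: block 2 has {1, 5, 6} and plot 2 has {1, 2, 3, 5}, leaving only 4.
Block 3, plot 4: block 3 has {1, 2, 4, 6} and plot 4 has {1, 5, 6}, leaving only 3.
Block 2, plot 4: block 2 has {1, 4, 5, 6} and plot 4 has {1, 3, 5, 6}, leaving only 2.
Block 2, plot 6: block 2 has {1, 2, 4, 5, 6} and plot 6 has {1, 6}, leaving only 3.
So block 2 reads: 6 4 5 2 1 3.

6 4 5 2 1 3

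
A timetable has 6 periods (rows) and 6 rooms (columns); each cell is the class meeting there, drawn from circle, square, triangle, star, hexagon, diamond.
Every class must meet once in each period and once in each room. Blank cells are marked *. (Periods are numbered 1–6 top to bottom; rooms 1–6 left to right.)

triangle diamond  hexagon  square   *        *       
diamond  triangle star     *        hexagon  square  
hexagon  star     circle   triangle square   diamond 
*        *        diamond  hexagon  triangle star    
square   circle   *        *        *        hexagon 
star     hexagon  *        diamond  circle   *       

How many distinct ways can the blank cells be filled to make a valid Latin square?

Period 1, room 5: eliminating its period and room leaves {star}.
Period 1, room 6: eliminating its period and room leaves {circle}.
Period 2, room 4: eliminating its period and room leaves {circle}.
Period 4, room 1: eliminating its period and room leaves {circle}.
Period 4, room 2: eliminating its period and room leaves {square}.
Period 5, room 3: eliminating its period and room leaves {triangle}.
Period 5, room 4: eliminating its period and room leaves {star}.
Period 5, room 5: eliminating its period and room leaves {star, diamond}.
Period 6, room 3: eliminating its period and room leaves {square, triangle}.
Period 6, room 6: eliminating its period and room leaves {triangle}.
Only one assignment across all blanks avoids any period or room repeat, giving 1 completion.

1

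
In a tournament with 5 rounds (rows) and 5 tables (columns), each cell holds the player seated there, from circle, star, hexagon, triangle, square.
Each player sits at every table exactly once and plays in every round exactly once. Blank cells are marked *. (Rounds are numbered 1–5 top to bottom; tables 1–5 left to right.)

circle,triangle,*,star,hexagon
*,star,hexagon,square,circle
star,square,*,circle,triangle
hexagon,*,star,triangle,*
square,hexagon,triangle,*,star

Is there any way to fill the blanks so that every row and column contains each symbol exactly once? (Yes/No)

No

Round 3, table 3: round 3 together with table 3 already contain {circle, star, hexagon, triangle, square} — every symbol — so nothing can go there. The grid has no valid completion.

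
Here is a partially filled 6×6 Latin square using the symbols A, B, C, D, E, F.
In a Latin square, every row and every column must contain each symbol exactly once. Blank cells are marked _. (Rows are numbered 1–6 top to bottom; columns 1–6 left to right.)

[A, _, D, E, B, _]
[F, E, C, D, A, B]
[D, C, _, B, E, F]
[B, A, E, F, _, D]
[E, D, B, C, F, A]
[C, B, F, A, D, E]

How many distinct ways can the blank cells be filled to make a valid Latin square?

1

Row 1, column 2: eliminating its row and column leaves {F}.
Row 1, column 6: eliminating its row and column leaves {C}.
Row 3, column 3: eliminating its row and column leaves {A}.
Row 4, column 5: eliminating its row and column leaves {C}.
Only one assignment across all blanks avoids any row or column repeat, giving 1 completion.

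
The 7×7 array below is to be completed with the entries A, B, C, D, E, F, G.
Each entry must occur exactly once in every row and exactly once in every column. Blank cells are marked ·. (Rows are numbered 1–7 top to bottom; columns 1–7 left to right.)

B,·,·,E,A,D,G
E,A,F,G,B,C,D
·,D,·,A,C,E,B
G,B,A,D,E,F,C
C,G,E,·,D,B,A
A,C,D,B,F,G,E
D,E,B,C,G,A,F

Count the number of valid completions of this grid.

Row 1, column 2: eliminating its row and column leaves {F}.
Row 1, column 3: eliminating its row and column leaves {C}.
Row 3, column 1: eliminating its row and column leaves {F}.
Row 3, column 3: eliminating its row and column leaves {G}.
Row 5, column 4: eliminating its row and column leaves {F}.
Only one assignment across all blanks avoids any row or column repeat, giving 1 completion.

1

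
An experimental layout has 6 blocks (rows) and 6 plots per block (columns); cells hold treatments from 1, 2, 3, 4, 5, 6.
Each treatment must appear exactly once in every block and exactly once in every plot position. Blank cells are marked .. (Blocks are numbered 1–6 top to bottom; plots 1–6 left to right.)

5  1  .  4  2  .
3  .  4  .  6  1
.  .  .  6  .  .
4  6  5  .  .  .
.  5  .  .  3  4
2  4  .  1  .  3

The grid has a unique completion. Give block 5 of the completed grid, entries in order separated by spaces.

Block 5, plot 4: block 5 has {3, 4, 5} and plot 4 has {1, 4, 6}, leaving only 2.
Block 1, plot 6: block 1 has {1, 2, 4, 5} and plot 6 has {1, 3, 4}, leaving only 6.
Block 1, plot 3: block 1 has {1, 2, 4, 5, 6} and plot 3 has {4, 5}, leaving only 3.
Block 2, plot 2: block 2 has {1, 3, 4, 6} and plot 2 has {1, 4, 5, 6}, leaving only 2.
Block 2, plot 4: block 2 has {1, 2, 3, 4, 6} and plot 4 has {1, 2, 4, 6}, leaving only 5.
Block 3, plot 1: block 3 has {6} and plot 1 has {2, 3, 4, 5}, leaving only 1.
Block 5, plot 1: block 5 has {2, 3, 4, 5} and plot 1 has {1, 2, 3, 4, 5}, leaving only 6.
Block 5, plot 3: block 5 has {2, 3, 4, 5, 6} and plot 3 has {3, 4, 5}, leaving only 1.
So block 5 reads: 6 5 1 2 3 4.

6 5 1 2 3 4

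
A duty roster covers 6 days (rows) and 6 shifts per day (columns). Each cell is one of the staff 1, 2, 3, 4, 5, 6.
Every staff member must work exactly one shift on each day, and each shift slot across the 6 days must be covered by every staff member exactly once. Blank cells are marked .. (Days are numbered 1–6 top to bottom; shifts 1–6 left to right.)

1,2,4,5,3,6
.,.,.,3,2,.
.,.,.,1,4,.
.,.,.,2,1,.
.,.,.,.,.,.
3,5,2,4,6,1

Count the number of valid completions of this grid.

Day 2, shift 1: eliminating its day and shift leaves {4, 5, 6}.
Day 2, shift 2: eliminating its day and shift leaves {1, 4, 6}.
Day 2, shift 3: eliminating its day and shift leaves {1, 5, 6}.
Day 2, shift 6: eliminating its day and shift leaves {4, 5}.
Day 3, shift 1: eliminating its day and shift leaves {2, 5, 6}.
Day 3, shift 2: eliminating its day and shift leaves {3, 6}.
Day 3, shift 3: eliminating its day and shift leaves {3, 5, 6}.
Day 3, shift 6: eliminating its day and shift leaves {2, 3, 5}.
Day 4, shift 1: eliminating its day and shift leaves {4, 5, 6}.
Day 4, shift 2: eliminating its day and shift leaves {3, 4, 6}.
Day 4, shift 3: eliminating its day and shift leaves {3, 5, 6}.
Day 4, shift 6: eliminating its day and shift leaves {3, 4, 5}.
Day 5, shift 1: eliminating its day and shift leaves {2, 4, 5, 6}.
Day 5, shift 2: eliminating its day and shift leaves {1, 3, 4, 6}.
Day 5, shift 3: eliminating its day and shift leaves {1, 3, 5, 6}.
Day 5, shift 4: eliminating its day and shift leaves {6}.
Day 5, shift 5: eliminating its day and shift leaves {5}.
Day 5, shift 6: eliminating its day and shift leaves {2, 3, 4, 5}.
Enumerating the assignments across these blanks that avoid any day or shift repeat gives 14 completions.

14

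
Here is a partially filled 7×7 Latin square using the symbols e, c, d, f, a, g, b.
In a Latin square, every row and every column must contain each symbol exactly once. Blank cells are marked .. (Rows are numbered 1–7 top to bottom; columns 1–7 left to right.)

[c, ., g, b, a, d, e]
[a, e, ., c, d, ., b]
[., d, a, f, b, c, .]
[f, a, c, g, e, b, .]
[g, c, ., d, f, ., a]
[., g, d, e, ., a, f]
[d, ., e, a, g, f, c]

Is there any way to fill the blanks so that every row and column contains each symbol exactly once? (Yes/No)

No row or column among the givens repeats a symbol, and propagating forced cells runs into no contradiction.
One valid completion exists (for instance, c f g b a d e / a e f c d g b / e d a f b c g / f a c g e b d / g c b d f e a / b g d e c a f / d b e a g f c).

Yes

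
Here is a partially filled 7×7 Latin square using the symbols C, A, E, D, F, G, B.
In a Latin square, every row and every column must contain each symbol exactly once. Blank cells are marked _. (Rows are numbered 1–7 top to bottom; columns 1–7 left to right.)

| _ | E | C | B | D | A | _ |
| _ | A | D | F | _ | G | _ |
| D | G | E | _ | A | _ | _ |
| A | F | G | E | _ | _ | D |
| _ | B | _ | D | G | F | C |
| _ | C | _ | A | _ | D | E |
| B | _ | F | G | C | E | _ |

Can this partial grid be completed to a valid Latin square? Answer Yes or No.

Yes

No row or column among the givens repeats a symbol, and propagating forced cells runs into no contradiction.
One valid completion exists (for instance, F E C B D A G / C A D F E G B / D G E C A B F / A F G E B C D / E B A D G F C / G C B A F D E / B D F G C E A).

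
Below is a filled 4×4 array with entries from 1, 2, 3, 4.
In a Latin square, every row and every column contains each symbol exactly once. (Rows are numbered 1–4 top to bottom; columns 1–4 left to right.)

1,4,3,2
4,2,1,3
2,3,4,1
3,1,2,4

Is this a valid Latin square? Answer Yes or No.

Each row is a permutation of the 4 symbols, and so is each column.

Yes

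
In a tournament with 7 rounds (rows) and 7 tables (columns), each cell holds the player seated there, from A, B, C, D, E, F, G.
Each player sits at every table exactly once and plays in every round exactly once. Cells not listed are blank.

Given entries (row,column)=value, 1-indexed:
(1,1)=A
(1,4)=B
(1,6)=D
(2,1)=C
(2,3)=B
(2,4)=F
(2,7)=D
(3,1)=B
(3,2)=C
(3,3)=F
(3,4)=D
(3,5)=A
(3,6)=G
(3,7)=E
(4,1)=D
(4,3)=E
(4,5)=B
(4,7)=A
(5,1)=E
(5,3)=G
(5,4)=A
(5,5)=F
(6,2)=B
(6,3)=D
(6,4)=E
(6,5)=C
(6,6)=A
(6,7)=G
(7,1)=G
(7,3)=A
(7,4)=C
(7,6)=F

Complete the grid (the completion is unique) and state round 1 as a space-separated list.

Round 1, table 3: round 1 has {A, B, D} and table 3 has {A, B, D, E, F, G}, leaving only C.
Round 1, table 7: round 1 has {A, B, C, D} and table 7 has {A, D, E, G}, leaving only F.
Round 2, table 6: round 2 has {B, C, D, F} and table 6 has {A, D, F, G}, leaving only E.
Round 2, table 5: round 2 has {B, C, D, E, F} and table 5 has {A, B, C, F}, leaving only G.
Round 1, table 5: round 1 has {A, B, C, D, F} and table 5 has {A, B, C, F, G}, leaving only E.
Round 1, table 2: round 1 has {A, B, C, D, E, F} and table 2 has {B, C}, leaving only G.
So round 1 reads: A G C B E D F.

A G C B E D F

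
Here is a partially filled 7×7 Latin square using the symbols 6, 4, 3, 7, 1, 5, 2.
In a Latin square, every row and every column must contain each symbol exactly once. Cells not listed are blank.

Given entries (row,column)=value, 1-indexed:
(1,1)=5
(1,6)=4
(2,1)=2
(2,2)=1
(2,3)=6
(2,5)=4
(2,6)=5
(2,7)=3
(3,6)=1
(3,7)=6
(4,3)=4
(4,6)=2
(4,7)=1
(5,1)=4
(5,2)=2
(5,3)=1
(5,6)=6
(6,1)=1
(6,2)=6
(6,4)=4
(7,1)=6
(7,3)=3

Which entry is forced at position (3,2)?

4

Row 2, column 4: row 2 has {6, 4, 3, 1, 5, 2} and column 4 has {4}, leaving only 7.
Row 7, column 6: row 7 has {6, 3} and column 6 has {6, 4, 1, 5, 2}, leaving only 7.
Row 6, column 6: row 6 has {6, 4, 1} and column 6 has {6, 4, 7, 1, 5, 2}, leaving only 3.
Row 3, column 2 is narrowed to {4, 3, 7, 5}.
If it were 3, then row 1, column 7 would be left with no valid symbol.
If it were 7, propagating the remaining blanks reaches a contradiction.
If it were 5, propagating the remaining blanks reaches a contradiction.
So row 3, column 2 must be 4.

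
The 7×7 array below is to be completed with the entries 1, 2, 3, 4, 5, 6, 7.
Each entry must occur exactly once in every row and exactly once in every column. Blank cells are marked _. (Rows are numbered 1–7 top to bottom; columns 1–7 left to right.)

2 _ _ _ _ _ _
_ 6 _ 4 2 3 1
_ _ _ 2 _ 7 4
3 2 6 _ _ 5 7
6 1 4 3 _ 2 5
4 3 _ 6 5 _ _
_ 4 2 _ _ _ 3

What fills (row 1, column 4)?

Row 1, column 7: row 1 has {2} and column 7 has {1, 3, 4, 5, 7}, leaving only 6.
Row 3, column 2: row 3 has {2, 4, 7} and column 2 has {1, 2, 3, 4, 6}, leaving only 5.
Row 1, column 2: row 1 has {2, 6} and column 2 has {1, 2, 3, 4, 5, 6}, leaving only 7.
Row 3, column 1: row 3 has {2, 4, 5, 7} and column 1 has {2, 3, 4, 6}, leaving only 1.
Row 3, column 3: row 3 has {1, 2, 4, 5, 7} and column 3 has {2, 4, 6}, leaving only 3.
Row 3, column 5: row 3 has {1, 2, 3, 4, 5, 7} and column 5 has {2, 5}, leaving only 6.
Row 4, column 4: row 4 has {2, 3, 5, 6, 7} and column 4 has {2, 3, 4, 6}, leaving only 1.
Row 1 already has {2, 6, 7} and column 4 already has {1, 2, 3, 4, 6}, so row 1, column 4 must be 5.

5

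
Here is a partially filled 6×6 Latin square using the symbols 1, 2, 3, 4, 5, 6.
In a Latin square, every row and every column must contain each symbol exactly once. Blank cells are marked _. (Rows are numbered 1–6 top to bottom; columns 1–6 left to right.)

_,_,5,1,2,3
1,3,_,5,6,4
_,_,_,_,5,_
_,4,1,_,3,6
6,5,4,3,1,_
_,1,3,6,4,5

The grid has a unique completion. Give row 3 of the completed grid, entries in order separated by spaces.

3 2 6 4 5 1

Row 1, column 1: row 1 has {1, 2, 3, 5} and column 1 has {1, 6}, leaving only 4.
Row 1, column 2: row 1 has {1, 2, 3, 4, 5} and column 2 has {1, 3, 4, 5}, leaving only 6.
Row 3, column 2: row 3 has {5} and column 2 has {1, 3, 4, 5, 6}, leaving only 2.
Row 3, column 1: row 3 has {2, 5} and column 1 has {1, 4, 6}, leaving only 3.
Row 3, column 3: row 3 has {2, 3, 5} and column 3 has {1, 3, 4, 5}, leaving only 6.
Row 3, column 4: row 3 has {2, 3, 5, 6} and column 4 has {1, 3, 5, 6}, leaving only 4.
Row 3, column 6: row 3 has {2, 3, 4, 5, 6} and column 6 has {3, 4, 5, 6}, leaving only 1.
So row 3 reads: 3 2 6 4 5 1.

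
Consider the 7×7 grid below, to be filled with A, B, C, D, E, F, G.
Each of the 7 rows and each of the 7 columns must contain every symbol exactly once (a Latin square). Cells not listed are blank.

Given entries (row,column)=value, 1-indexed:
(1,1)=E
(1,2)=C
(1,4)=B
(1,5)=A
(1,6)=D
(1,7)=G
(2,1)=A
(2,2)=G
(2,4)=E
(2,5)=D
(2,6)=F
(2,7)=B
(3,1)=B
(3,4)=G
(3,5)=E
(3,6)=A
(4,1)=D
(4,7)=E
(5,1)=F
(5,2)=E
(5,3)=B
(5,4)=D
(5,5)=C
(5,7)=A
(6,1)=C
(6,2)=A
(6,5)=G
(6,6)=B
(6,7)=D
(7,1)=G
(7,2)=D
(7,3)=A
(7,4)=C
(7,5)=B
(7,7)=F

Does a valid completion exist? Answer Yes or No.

No row or column among the givens repeats a symbol, and propagating forced cells runs into no contradiction.
One valid completion exists (for instance, E C F B A D G / A G C E D F B / B F D G E A C / D B G A F C E / F E B D C G A / C A E F G B D / G D A C B E F).

Yes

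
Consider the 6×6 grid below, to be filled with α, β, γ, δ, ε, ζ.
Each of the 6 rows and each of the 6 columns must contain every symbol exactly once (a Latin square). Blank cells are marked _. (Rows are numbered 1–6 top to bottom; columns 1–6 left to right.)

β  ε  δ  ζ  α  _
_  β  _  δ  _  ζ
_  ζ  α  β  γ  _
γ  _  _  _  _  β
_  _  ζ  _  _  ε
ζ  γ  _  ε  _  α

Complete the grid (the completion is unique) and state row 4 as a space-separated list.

Row 4, column 3: row 4 has {β, γ} and column 3 has {α, δ, ζ}, leaving only ε.
Row 4, column 4: row 4 has {β, γ, ε} and column 4 has {β, δ, ε, ζ}, leaving only α.
Row 4, column 2: row 4 has {α, β, γ, ε} and column 2 has {β, γ, ε, ζ}, leaving only δ.
Row 4, column 5: row 4 has {α, β, γ, δ, ε} and column 5 has {α, γ}, leaving only ζ.
So row 4 reads: γ δ ε α ζ β.

γ δ ε α ζ β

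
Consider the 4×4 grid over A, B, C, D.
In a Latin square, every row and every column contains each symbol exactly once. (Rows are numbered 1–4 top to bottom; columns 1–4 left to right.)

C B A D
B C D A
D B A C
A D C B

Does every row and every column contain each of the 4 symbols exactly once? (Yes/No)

Every row is a permutation, but column 2 contains B twice (at rows 1 and 3).

No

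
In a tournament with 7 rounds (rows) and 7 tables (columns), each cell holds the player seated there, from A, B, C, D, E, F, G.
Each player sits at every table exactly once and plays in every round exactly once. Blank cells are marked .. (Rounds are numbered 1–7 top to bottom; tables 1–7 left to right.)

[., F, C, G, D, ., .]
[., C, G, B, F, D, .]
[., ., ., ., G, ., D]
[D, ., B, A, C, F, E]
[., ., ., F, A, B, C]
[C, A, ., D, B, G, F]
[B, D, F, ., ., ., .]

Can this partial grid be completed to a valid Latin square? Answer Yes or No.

Yes

No round or table among the givens repeats a symbol, and propagating forced cells runs into no contradiction.
One valid completion exists (for instance, A F C G D E B / E C G B F D A / F B A E G C D / D G B A C F E / G E D F A B C / C A E D B G F / B D F C E A G).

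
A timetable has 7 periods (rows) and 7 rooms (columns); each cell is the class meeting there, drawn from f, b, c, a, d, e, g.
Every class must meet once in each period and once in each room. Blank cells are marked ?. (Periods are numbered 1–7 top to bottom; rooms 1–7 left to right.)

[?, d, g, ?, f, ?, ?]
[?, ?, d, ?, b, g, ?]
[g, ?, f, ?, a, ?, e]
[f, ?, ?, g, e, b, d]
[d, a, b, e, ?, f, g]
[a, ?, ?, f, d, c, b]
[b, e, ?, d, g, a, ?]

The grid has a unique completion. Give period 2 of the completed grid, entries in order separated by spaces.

Period 1, room 6: period 1 has {f, d, g} and room 6 has {f, b, c, a, g}, leaving only e.
Period 1, room 1: period 1 has {f, d, e, g} and room 1 has {f, b, a, d, g}, leaving only c.
Period 2, room 1: period 2 has {b, d, g} and room 1 has {f, b, c, a, d, g}, leaving only e.
Period 1, room 7: period 1 has {f, c, d, e, g} and room 7 has {b, d, e, g}, leaving only a.
Period 1, room 4: period 1 has {f, c, a, d, e, g} and room 4 has {f, d, e, g}, leaving only b.
Period 3, room 4: period 3 has {f, a, e, g} and room 4 has {f, b, d, e, g}, leaving only c.
Period 2, room 4: period 2 has {b, d, e, g} and room 4 has {f, b, c, d, e, g}, leaving only a.
Period 3, room 2: period 3 has {f, c, a, e, g} and room 2 has {a, d, e}, leaving only b.
Period 3, room 6: period 3 has {f, b, c, a, e, g} and room 6 has {f, b, c, a, e, g}, leaving only d.
Period 4, room 2: period 4 has {f, b, d, e, g} and room 2 has {b, a, d, e}, leaving only c.
Period 2, room 2: period 2 has {b, a, d, e, g} and room 2 has {b, c, a, d, e}, leaving only f.
Period 2, room 7: period 2 has {f, b, a, d, e, g} and room 7 has {b, a, d, e, g}, leaving only c.
So period 2 reads: e f d a b g c.

e f d a b g c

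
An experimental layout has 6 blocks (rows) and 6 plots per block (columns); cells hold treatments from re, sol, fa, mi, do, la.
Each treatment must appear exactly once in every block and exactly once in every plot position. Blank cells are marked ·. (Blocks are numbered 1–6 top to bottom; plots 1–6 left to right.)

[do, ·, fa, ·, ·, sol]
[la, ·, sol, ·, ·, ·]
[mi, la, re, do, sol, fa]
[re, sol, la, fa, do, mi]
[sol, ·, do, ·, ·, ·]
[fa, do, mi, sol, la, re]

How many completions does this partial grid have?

Block 1, plot 2: eliminating its block and plot leaves {re, mi}.
Block 1, plot 4: eliminating its block and plot leaves {re, mi, la}.
Block 1, plot 5: eliminating its block and plot leaves {re, mi}.
Block 2, plot 2: eliminating its block and plot leaves {re, fa, mi}.
Block 2, plot 4: eliminating its block and plot leaves {re, mi}.
Block 2, plot 5: eliminating its block and plot leaves {re, fa, mi}.
Block 2, plot 6: eliminating its block and plot leaves {do}.
Block 5, plot 2: eliminating its block and plot leaves {re, fa, mi}.
Block 5, plot 4: eliminating its block and plot leaves {re, mi, la}.
Block 5, plot 5: eliminating its block and plot leaves {re, fa, mi}.
Block 5, plot 6: eliminating its block and plot leaves {la}.
Enumerating the assignments across these blanks that avoid any block or plot repeat gives 4 completions.

4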